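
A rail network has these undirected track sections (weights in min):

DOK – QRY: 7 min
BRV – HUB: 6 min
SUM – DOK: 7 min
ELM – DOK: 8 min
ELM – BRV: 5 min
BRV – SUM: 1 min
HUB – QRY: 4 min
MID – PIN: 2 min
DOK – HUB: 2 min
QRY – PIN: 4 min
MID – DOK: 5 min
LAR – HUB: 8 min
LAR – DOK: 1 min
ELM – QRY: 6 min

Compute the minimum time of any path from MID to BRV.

13 min

Candidate routes:
MID → DOK → HUB → BRV: 5+2+6 = 13
MID → PIN → QRY → HUB → BRV: 2+4+4+6 = 16
The minimum is 13 min via MID → DOK → HUB → BRV.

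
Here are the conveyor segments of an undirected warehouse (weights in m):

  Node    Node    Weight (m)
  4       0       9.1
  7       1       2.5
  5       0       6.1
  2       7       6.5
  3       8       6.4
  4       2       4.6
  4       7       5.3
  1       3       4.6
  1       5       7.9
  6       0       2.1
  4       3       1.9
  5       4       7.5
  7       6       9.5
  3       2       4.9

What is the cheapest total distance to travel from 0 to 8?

17.4 m

Enumerating some paths:
0–5–1–3–8: 6.1+7.9+4.6+6.4 = 25
0–5–4–3–8: 6.1+7.5+1.9+6.4 = 21.9
0–4–3–8: 9.1+1.9+6.4 = 17.4
0–4–2–3–8: 9.1+4.6+4.9+6.4 = 25
Cheapest is 0–4–3–8 at 17.4 m.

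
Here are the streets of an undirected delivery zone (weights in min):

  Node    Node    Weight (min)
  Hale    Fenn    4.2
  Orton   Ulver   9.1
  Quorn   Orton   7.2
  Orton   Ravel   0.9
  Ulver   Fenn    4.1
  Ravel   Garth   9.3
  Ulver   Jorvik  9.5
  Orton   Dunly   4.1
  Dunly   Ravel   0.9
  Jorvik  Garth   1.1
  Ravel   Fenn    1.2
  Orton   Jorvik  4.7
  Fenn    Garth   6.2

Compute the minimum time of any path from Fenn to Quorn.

9.3 min

Shortest distances from Fenn:
Fenn: 0
Ravel: 1.2  (via Fenn)
Dunly: 2.1  (via Ravel)
Orton: 2.1  (via Ravel)
Ulver: 4.1  (via Fenn)
Hale: 4.2  (via Fenn)
Garth: 6.2  (via Fenn)
Jorvik: 6.8  (via Orton)
Quorn: 9.3  (via Orton)
Shortest route: Fenn → Ravel → Orton → Quorn = 9.3 min.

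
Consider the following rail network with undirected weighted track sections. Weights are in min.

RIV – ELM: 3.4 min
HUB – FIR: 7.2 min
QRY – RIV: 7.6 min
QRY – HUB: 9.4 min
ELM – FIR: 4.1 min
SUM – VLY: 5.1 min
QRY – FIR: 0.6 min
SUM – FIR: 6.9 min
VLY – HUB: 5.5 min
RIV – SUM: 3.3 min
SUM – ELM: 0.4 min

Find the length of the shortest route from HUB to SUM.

10.6 min

Candidate routes:
HUB → FIR → ELM → SUM: 7.2+4.1+0.4 = 11.7
HUB → QRY → FIR → ELM → SUM: 9.4+0.6+4.1+0.4 = 14.5
HUB → FIR → SUM: 7.2+6.9 = 14.1
HUB → VLY → SUM: 5.5+5.1 = 10.6
The minimum is 10.6 min via HUB → VLY → SUM.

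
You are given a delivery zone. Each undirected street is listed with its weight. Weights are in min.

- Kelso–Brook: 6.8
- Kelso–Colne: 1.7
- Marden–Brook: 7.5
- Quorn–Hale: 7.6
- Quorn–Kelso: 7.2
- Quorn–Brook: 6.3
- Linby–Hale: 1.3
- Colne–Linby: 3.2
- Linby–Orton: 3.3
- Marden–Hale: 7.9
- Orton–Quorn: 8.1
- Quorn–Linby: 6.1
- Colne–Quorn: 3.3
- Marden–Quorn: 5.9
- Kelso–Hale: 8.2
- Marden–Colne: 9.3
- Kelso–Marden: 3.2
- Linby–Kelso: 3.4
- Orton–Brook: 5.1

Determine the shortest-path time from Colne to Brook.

8.5 min

Running Dijkstra from Colne:
Colne: 0
Kelso: 1.7  (via Colne)
Linby: 3.2  (via Colne)
Quorn: 3.3  (via Colne)
Hale: 4.5  (via Linby)
Marden: 4.9  (via Kelso)
Orton: 6.5  (via Linby)
Brook: 8.5  (via Kelso)
Shortest route: Colne–Kelso–Brook = 8.5 min.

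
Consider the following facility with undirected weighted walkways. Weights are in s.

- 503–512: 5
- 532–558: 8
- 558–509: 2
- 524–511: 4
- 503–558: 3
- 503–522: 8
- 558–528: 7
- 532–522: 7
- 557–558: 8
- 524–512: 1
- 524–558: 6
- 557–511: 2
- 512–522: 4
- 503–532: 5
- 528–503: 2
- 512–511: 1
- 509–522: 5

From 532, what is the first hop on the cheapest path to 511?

Compare a few routes:
532–503–512–524–511: 5+5+1+4 = 15
532–522–512–511: 7+4+1 = 12
532–503–512–511: 5+5+1 = 11
Cheapest is 532–503–512–511 at 11 s.
So from 532 the first move is to 503.

503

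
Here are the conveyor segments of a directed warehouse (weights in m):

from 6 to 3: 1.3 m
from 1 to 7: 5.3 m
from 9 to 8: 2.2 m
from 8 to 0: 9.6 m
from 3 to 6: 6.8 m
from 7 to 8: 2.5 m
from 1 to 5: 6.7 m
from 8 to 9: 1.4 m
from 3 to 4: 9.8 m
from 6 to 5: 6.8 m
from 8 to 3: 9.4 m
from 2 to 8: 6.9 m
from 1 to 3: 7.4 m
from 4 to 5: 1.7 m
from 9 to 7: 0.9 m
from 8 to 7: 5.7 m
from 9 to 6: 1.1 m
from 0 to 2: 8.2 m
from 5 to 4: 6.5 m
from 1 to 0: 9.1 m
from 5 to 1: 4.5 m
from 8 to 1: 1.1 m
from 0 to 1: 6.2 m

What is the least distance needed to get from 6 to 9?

Running Dijkstra from 6:
6: 0
3: 1.3  (via 6)
5: 6.8  (via 6)
4: 11.1  (via 3)
1: 11.3  (via 5)
7: 16.6  (via 1)
8: 19.1  (via 7)
0: 20.4  (via 1)
9: 20.5  (via 8)
Shortest route: 6 → 5 → 1 → 7 → 8 → 9 = 20.5 m.

20.5 m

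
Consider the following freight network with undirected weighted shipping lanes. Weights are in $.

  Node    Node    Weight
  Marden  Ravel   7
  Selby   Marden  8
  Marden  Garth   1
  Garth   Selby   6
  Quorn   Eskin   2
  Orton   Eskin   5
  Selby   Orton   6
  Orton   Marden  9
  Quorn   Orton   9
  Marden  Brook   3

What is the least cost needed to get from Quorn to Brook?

$19

Settle nodes by increasing distance from Quorn:
Quorn: 0
Eskin: 2  (via Quorn)
Orton: 7  (via Eskin)
Selby: 13  (via Orton)
Marden: 16  (via Orton)
Garth: 17  (via Marden)
Brook: 19  (via Marden)
Shortest route: Quorn–Eskin–Orton–Marden–Brook = $19.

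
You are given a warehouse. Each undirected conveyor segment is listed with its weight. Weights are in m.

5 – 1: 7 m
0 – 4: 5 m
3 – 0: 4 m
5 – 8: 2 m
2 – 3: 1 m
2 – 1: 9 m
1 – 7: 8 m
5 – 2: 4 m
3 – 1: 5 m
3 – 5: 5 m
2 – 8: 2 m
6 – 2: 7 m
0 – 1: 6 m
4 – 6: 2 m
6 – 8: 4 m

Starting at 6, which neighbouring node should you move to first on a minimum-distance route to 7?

Candidate routes:
6 → 4 → 0 → 1 → 7: 2+5+6+8 = 21
6 → 8 → 2 → 3 → 1 → 7: 4+2+1+5+8 = 20
6 → 2 → 3 → 1 → 7: 7+1+5+8 = 21
6 → 8 → 5 → 1 → 7: 4+2+7+8 = 21
The minimum is 20 m via 6 → 8 → 2 → 3 → 1 → 7.
So from 6 the first move is to 8.

8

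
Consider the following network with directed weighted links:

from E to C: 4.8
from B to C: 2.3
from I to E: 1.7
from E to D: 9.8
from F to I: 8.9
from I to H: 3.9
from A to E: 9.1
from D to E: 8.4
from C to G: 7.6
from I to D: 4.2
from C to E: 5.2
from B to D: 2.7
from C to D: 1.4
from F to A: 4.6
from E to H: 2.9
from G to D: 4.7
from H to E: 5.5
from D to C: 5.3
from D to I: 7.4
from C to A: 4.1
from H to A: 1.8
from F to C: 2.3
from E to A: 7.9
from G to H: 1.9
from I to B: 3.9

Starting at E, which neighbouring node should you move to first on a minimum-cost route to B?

Candidate routes:
E - C - D - I - B: 4.8+1.4+7.4+3.9 = 17.5
E - D - I - B: 9.8+7.4+3.9 = 21.1
Cheapest is E - C - D - I - B at 17.5.
So from E the first move is to C.

C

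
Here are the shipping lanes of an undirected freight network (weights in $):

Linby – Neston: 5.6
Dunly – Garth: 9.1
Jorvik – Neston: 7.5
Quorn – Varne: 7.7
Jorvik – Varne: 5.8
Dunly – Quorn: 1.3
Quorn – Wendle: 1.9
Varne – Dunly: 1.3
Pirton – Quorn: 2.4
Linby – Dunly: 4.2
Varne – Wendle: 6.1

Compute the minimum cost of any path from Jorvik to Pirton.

Compare a few routes:
Jorvik → Varne → Wendle → Quorn → Pirton: 5.8+6.1+1.9+2.4 = 16.2
Jorvik → Neston → Linby → Dunly → Quorn → Pirton: 7.5+5.6+4.2+1.3+2.4 = 21
Jorvik → Varne → Dunly → Quorn → Pirton: 5.8+1.3+1.3+2.4 = 10.8
Jorvik → Varne → Quorn → Pirton: 5.8+7.7+2.4 = 15.9
The minimum is $10.8 via Jorvik → Varne → Dunly → Quorn → Pirton.

$10.8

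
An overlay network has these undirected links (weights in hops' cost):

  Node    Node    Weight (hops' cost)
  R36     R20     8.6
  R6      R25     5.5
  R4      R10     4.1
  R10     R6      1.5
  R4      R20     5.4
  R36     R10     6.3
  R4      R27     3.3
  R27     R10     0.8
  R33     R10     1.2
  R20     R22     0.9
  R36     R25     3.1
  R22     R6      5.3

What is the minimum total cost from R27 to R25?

7.8 hops' cost

Shortest distances from R27:
R27: 0
R10: 0.8  (via R27)
R33: 2  (via R10)
R6: 2.3  (via R10)
R4: 3.3  (via R27)
R36: 7.1  (via R10)
R22: 7.6  (via R6)
R25: 7.8  (via R6)
Shortest route: R27–R10–R6–R25 = 7.8 hops' cost.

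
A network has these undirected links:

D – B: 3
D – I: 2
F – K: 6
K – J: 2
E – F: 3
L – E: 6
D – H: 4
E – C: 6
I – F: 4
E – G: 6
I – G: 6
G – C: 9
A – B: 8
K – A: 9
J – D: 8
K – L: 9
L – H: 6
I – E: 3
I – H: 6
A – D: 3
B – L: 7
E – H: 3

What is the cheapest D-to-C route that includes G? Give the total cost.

17

Best D to G: D → I → G costing 8
Best G to C: G → C costing 9
Total via G: 8 + 9 = 17.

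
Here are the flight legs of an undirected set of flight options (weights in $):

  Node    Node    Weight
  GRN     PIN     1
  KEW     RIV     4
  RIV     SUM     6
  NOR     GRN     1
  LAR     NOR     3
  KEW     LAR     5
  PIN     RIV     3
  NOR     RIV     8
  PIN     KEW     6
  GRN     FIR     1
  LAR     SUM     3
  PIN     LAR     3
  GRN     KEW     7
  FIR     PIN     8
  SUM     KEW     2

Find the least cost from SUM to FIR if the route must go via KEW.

Best SUM to KEW: SUM–KEW costing 2
Shortest KEW→FIR: KEW–GRN–FIR = 8
Total via KEW: 2 + 8 = $10.

$10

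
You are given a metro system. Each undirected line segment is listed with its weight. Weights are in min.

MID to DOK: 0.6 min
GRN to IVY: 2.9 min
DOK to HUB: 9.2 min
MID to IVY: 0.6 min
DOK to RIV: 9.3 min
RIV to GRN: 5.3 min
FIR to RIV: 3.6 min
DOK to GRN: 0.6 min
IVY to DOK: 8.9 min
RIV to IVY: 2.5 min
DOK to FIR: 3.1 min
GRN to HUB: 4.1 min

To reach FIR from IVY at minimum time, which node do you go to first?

MID

Enumerating some paths:
IVY - MID - DOK - FIR: 0.6+0.6+3.1 = 4.3
IVY - GRN - DOK - FIR: 2.9+0.6+3.1 = 6.6
IVY - RIV - FIR: 2.5+3.6 = 6.1
Cheapest is IVY - MID - DOK - FIR at 4.3 min.
So from IVY the first move is to MID.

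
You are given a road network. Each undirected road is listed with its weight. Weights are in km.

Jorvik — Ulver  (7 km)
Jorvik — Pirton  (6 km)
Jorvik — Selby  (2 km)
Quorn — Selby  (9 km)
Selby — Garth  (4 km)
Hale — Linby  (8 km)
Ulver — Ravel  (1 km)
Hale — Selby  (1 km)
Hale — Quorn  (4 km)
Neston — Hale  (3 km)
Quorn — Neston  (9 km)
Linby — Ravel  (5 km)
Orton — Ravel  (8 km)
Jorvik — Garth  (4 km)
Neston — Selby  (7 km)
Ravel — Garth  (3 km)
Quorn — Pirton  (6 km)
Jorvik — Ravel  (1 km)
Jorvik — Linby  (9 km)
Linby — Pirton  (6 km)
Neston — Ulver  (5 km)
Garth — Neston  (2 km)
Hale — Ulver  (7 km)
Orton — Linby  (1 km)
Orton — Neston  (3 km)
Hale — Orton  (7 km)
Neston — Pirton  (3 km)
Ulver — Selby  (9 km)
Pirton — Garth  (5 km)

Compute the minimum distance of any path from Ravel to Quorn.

Compare a few routes:
Ravel - Garth - Selby - Hale - Quorn: 3+4+1+4 = 12
Ravel - Ulver - Hale - Quorn: 1+7+4 = 12
Ravel - Garth - Neston - Hale - Quorn: 3+2+3+4 = 12
Ravel - Jorvik - Selby - Hale - Quorn: 1+2+1+4 = 8
The minimum is 8 km via Ravel - Jorvik - Selby - Hale - Quorn.

8 km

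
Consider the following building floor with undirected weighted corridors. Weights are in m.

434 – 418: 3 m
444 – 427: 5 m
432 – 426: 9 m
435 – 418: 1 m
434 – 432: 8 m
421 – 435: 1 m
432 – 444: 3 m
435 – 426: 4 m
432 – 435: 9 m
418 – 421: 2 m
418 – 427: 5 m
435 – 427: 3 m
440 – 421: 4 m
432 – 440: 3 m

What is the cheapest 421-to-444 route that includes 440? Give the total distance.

10 m

Shortest 421→440: 421–440 = 4
Best 440 to 444: 440–432–444 costing 6
Total via 440: 4 + 6 = 10 m.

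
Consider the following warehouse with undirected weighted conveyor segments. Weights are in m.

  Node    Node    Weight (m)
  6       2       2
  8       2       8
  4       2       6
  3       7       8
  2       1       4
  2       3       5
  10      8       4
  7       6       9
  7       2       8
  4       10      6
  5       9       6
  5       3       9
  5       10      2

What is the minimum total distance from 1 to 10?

Running Dijkstra from 1:
1: 0
2: 4  (via 1)
6: 6  (via 2)
3: 9  (via 2)
4: 10  (via 2)
7: 12  (via 2)
8: 12  (via 2)
10: 16  (via 4)
Shortest route: 1 → 2 → 4 → 10 = 16 m.

16 m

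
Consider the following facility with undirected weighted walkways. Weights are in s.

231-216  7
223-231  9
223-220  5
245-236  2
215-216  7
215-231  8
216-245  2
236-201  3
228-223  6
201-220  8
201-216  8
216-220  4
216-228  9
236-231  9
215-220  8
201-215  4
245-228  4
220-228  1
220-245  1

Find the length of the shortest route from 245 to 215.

Candidate routes:
245 - 220 - 215: 1+8 = 9
245 - 228 - 220 - 215: 4+1+8 = 13
245 - 220 - 216 - 215: 1+4+7 = 12
Cheapest is 245 - 220 - 215 at 9 s.

9 s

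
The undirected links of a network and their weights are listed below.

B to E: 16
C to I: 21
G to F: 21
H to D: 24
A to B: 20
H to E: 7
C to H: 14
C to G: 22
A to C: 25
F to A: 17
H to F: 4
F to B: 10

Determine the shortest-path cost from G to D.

49

Shortest distances from G:
G: 0
F: 21  (via G)
C: 22  (via G)
H: 25  (via F)
B: 31  (via F)
E: 32  (via H)
A: 38  (via F)
I: 43  (via C)
D: 49  (via H)
Shortest route: G → F → H → D = 49.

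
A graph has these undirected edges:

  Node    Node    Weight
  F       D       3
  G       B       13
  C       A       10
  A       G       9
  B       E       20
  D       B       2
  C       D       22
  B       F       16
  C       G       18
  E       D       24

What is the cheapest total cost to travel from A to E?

Enumerating some paths:
A - G - B - E: 9+13+20 = 42
A - C - D - B - E: 10+22+2+20 = 54
A - G - B - D - E: 9+13+2+24 = 48
Cheapest is A - G - B - E at 42.

42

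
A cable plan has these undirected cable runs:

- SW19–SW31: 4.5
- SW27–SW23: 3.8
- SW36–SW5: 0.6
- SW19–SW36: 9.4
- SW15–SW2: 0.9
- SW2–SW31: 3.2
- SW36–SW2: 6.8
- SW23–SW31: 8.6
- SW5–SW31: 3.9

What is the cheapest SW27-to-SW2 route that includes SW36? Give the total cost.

Shortest SW27→SW36: SW27 → SW23 → SW31 → SW5 → SW36 = 16.9
Shortest SW36→SW2: SW36 → SW2 = 6.8
Total via SW36: 16.9 + 6.8 = 23.7.

23.7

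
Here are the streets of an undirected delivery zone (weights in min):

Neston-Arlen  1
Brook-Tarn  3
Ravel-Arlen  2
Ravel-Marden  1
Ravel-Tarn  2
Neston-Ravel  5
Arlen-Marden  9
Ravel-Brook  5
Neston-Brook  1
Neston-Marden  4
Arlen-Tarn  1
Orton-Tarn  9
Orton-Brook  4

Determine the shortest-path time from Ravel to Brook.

4 min

Compare a few routes:
Ravel–Brook: 5 = 5
Ravel–Arlen–Neston–Brook: 2+1+1 = 4
Ravel–Tarn–Brook: 2+3 = 5
Ravel–Tarn–Arlen–Neston–Brook: 2+1+1+1 = 5
Cheapest is Ravel–Arlen–Neston–Brook at 4 min.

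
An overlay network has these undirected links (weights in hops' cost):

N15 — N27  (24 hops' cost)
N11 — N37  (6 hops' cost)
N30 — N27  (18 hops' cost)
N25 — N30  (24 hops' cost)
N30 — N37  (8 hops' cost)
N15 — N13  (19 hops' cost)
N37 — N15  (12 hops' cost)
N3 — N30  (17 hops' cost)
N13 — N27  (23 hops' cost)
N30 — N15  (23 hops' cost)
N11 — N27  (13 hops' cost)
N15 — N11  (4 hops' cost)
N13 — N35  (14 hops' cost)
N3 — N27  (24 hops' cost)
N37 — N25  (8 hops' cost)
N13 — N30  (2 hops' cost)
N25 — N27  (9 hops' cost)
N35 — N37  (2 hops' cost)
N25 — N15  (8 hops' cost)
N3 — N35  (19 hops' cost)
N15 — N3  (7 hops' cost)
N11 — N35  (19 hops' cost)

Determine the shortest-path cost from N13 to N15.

19 hops' cost

Settle nodes by increasing distance from N13:
N13: 0
N30: 2  (via N13)
N37: 10  (via N30)
N35: 12  (via N37)
N11: 16  (via N37)
N25: 18  (via N37)
N3: 19  (via N30)
N15: 19  (via N13)
Shortest route: N13–N15 = 19 hops' cost.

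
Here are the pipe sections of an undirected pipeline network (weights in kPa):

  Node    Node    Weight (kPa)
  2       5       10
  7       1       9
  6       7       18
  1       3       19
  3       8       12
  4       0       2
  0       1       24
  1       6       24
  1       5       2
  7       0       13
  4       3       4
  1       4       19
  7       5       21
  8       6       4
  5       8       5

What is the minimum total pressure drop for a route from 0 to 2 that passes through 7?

Best 0 to 7: 0 → 7 costing 13
Shortest 7→2: 7 → 1 → 5 → 2 = 21
Total via 7: 13 + 21 = 34 kPa.

34 kPa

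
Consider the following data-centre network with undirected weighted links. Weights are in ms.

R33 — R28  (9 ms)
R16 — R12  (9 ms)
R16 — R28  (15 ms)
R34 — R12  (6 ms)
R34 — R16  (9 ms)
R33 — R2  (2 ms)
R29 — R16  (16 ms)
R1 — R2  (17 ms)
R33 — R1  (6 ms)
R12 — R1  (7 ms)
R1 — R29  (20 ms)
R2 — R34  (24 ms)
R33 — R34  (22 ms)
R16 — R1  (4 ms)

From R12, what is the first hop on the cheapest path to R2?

R1

Candidate routes:
R12 → R1 → R33 → R2: 7+6+2 = 15
R12 → R16 → R1 → R33 → R2: 9+4+6+2 = 21
The minimum is 15 ms via R12 → R1 → R33 → R2.
So from R12 the first move is to R1.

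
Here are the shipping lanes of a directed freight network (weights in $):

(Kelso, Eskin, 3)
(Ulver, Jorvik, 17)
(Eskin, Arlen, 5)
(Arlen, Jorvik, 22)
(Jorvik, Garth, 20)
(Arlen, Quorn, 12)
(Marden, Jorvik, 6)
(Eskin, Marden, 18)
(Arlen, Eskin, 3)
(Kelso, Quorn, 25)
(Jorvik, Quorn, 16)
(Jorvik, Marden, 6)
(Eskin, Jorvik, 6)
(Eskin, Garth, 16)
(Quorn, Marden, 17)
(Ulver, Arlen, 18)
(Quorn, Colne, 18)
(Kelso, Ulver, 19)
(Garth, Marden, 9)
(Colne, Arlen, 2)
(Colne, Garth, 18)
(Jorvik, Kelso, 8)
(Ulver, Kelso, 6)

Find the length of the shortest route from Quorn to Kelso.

$31

Compare a few routes:
Quorn → Colne → Arlen → Eskin → Jorvik → Kelso: 18+2+3+6+8 = 37
Quorn → Marden → Jorvik → Kelso: 17+6+8 = 31
The minimum is $31 via Quorn → Marden → Jorvik → Kelso.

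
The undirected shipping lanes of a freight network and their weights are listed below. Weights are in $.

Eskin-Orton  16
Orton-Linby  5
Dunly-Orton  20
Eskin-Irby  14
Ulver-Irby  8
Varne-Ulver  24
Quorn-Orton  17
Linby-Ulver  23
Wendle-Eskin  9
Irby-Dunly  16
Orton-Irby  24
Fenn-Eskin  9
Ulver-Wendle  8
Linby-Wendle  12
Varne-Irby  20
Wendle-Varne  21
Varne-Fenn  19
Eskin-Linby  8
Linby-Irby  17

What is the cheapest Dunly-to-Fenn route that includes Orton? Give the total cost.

$42

Best Dunly to Orton: Dunly–Orton costing 20
Best Orton to Fenn: Orton–Linby–Eskin–Fenn costing 22
Total via Orton: 20 + 22 = $42.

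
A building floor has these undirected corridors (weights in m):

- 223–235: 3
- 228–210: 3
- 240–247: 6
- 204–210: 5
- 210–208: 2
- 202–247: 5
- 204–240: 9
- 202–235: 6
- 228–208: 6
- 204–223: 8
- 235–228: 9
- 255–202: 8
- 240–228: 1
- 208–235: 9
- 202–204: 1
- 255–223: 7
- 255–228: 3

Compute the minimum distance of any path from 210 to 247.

10 m

Candidate routes:
210 - 228 - 240 - 247: 3+1+6 = 10
210 - 208 - 228 - 240 - 247: 2+6+1+6 = 15
210 - 204 - 202 - 247: 5+1+5 = 11
Cheapest is 210 - 228 - 240 - 247 at 10 m.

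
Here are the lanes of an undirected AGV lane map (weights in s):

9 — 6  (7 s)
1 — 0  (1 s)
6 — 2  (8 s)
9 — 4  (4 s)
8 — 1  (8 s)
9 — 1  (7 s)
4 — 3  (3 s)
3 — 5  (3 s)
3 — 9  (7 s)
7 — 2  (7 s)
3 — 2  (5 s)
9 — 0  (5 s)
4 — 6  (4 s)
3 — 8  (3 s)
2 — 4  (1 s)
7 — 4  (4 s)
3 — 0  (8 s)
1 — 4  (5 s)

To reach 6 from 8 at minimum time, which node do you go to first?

Enumerating some paths:
8 → 3 → 2 → 4 → 6: 3+5+1+4 = 13
8 → 3 → 4 → 6: 3+3+4 = 10
The minimum is 10 s via 8 → 3 → 4 → 6.
So from 8 the first move is to 3.

3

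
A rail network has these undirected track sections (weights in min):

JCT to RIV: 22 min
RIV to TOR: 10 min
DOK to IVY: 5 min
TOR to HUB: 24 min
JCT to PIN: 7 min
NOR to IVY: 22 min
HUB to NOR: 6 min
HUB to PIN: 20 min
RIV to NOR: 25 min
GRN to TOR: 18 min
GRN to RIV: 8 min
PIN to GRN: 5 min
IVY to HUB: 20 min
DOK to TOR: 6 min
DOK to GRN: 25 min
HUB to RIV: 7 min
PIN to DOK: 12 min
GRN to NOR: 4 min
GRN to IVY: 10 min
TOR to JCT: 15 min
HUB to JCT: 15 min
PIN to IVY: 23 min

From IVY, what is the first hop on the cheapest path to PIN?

GRN

Compare a few routes:
IVY → NOR → GRN → PIN: 22+4+5 = 31
IVY → DOK → PIN: 5+12 = 17
IVY → GRN → PIN: 10+5 = 15
IVY → PIN: 23 = 23
Cheapest is IVY → GRN → PIN at 15 min.
So from IVY the first move is to GRN.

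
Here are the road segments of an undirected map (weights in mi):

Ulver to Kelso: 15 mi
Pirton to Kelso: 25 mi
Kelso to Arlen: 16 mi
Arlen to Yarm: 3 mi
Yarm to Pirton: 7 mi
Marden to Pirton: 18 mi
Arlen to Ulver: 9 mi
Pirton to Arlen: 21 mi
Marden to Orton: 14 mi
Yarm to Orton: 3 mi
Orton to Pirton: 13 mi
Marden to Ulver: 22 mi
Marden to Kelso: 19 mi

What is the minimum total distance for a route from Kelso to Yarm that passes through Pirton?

32 mi

Best Kelso to Pirton: Kelso–Pirton costing 25
Best Pirton to Yarm: Pirton–Yarm costing 7
Total via Pirton: 25 + 7 = 32 mi.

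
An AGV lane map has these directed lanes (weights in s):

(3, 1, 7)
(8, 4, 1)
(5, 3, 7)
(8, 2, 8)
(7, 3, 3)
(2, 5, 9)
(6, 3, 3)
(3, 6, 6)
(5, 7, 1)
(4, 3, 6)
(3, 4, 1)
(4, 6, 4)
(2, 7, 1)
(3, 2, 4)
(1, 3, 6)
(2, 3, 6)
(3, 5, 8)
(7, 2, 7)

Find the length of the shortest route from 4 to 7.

Shortest distances from 4:
4: 0
6: 4  (via 4)
3: 6  (via 4)
2: 10  (via 3)
7: 11  (via 2)
Shortest route: 4 → 3 → 2 → 7 = 11 s.

11 s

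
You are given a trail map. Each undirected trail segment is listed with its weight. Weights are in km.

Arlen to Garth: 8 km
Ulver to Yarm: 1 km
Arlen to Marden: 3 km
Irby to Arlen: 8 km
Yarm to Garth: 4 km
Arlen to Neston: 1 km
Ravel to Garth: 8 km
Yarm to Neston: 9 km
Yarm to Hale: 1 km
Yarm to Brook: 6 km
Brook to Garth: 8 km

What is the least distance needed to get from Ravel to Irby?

24 km

Enumerating some paths:
Ravel–Garth–Yarm–Neston–Arlen–Irby: 8+4+9+1+8 = 30
Ravel–Garth–Arlen–Irby: 8+8+8 = 24
The minimum is 24 km via Ravel–Garth–Arlen–Irby.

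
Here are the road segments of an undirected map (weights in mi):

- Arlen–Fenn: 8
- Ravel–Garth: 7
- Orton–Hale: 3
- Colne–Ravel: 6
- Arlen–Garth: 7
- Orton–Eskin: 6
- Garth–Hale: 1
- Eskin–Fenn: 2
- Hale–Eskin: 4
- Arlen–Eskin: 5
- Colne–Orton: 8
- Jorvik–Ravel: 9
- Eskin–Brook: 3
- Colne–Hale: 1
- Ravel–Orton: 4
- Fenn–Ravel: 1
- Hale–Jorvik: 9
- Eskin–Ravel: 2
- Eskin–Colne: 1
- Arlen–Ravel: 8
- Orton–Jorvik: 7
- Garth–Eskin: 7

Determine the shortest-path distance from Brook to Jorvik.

14 mi

Running Dijkstra from Brook:
Brook: 0
Eskin: 3  (via Brook)
Colne: 4  (via Eskin)
Ravel: 5  (via Eskin)
Fenn: 5  (via Eskin)
Hale: 5  (via Colne)
Garth: 6  (via Hale)
Orton: 8  (via Hale)
Arlen: 8  (via Eskin)
Jorvik: 14  (via Ravel)
Shortest route: Brook → Eskin → Ravel → Jorvik = 14 mi.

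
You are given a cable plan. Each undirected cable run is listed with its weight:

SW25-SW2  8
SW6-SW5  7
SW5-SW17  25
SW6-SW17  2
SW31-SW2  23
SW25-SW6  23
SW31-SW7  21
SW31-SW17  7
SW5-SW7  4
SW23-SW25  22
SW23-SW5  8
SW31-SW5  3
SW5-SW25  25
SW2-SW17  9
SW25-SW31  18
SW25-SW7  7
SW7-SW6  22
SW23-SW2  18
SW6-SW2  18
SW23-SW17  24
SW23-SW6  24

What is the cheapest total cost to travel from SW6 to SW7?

Settle nodes by increasing distance from SW6:
SW6: 0
SW17: 2  (via SW6)
SW5: 7  (via SW6)
SW31: 9  (via SW17)
SW7: 11  (via SW5)
Shortest route: SW6 → SW5 → SW7 = 11.

11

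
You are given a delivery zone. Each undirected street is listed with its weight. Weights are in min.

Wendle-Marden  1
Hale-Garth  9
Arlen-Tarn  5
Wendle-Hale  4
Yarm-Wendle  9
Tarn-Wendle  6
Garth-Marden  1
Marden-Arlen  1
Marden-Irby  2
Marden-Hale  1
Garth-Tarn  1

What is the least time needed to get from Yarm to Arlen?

Settle nodes by increasing distance from Yarm:
Yarm: 0
Wendle: 9  (via Yarm)
Marden: 10  (via Wendle)
Hale: 11  (via Marden)
Garth: 11  (via Marden)
Arlen: 11  (via Marden)
Shortest route: Yarm → Wendle → Marden → Arlen = 11 min.

11 min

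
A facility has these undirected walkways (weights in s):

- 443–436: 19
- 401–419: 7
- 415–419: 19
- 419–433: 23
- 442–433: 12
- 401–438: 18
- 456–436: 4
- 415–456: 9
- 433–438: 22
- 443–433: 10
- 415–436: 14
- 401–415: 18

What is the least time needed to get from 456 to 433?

Shortest distances from 456:
456: 0
436: 4  (via 456)
415: 9  (via 456)
443: 23  (via 436)
401: 27  (via 415)
419: 28  (via 415)
433: 33  (via 443)
Shortest route: 456–436–443–433 = 33 s.

33 s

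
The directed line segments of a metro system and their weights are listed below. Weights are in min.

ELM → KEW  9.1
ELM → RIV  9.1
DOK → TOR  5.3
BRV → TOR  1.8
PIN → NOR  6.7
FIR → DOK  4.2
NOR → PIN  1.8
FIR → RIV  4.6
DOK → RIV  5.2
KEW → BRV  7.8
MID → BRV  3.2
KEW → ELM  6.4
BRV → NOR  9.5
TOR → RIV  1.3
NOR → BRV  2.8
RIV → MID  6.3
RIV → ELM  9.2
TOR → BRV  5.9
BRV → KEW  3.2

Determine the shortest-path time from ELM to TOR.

18.7 min

Candidate routes:
ELM → RIV → MID → BRV → TOR: 9.1+6.3+3.2+1.8 = 20.4
ELM → KEW → BRV → TOR: 9.1+7.8+1.8 = 18.7
Cheapest is ELM → KEW → BRV → TOR at 18.7 min.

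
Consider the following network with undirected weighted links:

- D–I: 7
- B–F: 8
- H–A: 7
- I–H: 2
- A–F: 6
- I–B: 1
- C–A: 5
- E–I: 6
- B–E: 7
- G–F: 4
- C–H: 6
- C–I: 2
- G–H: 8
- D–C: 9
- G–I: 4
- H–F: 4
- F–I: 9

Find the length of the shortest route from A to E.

Enumerating some paths:
A → H → I → E: 7+2+6 = 15
A → C → I → E: 5+2+6 = 13
A → C → I → B → E: 5+2+1+7 = 15
The minimum is 13 via A → C → I → E.

13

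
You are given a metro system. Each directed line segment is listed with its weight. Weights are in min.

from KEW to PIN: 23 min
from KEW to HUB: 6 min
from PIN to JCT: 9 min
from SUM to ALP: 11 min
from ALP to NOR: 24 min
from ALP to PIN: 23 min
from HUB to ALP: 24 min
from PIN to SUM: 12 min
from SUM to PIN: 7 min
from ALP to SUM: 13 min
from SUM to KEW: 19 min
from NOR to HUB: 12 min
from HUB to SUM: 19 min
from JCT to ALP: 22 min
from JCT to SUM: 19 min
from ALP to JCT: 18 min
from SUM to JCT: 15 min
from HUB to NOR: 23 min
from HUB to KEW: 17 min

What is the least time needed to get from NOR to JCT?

46 min

Settle nodes by increasing distance from NOR:
NOR: 0
HUB: 12  (via NOR)
KEW: 29  (via HUB)
SUM: 31  (via HUB)
ALP: 36  (via HUB)
PIN: 38  (via SUM)
JCT: 46  (via SUM)
Shortest route: NOR → HUB → SUM → JCT = 46 min.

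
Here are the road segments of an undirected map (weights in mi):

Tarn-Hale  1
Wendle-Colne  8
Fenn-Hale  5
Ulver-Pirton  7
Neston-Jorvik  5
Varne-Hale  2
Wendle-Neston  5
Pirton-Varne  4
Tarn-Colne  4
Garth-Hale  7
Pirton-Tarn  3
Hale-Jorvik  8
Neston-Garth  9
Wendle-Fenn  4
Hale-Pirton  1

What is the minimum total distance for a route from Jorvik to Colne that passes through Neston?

18 mi

Best Jorvik to Neston: Jorvik–Neston costing 5
Shortest Neston→Colne: Neston–Wendle–Colne = 13
Total via Neston: 5 + 13 = 18 mi.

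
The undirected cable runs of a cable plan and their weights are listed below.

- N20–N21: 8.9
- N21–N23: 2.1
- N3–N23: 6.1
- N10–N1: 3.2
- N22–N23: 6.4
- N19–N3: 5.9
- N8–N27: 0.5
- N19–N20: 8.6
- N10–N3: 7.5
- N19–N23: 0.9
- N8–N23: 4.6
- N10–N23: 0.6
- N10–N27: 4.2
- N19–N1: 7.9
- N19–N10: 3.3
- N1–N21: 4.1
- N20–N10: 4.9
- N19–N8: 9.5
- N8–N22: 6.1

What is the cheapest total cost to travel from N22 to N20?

11.9

Candidate routes:
N22 → N23 → N10 → N20: 6.4+0.6+4.9 = 11.9
N22 → N23 → N19 → N20: 6.4+0.9+8.6 = 15.9
N22 → N8 → N27 → N10 → N20: 6.1+0.5+4.2+4.9 = 15.7
N22 → N23 → N19 → N10 → N20: 6.4+0.9+3.3+4.9 = 15.5
Cheapest is N22 → N23 → N10 → N20 at 11.9.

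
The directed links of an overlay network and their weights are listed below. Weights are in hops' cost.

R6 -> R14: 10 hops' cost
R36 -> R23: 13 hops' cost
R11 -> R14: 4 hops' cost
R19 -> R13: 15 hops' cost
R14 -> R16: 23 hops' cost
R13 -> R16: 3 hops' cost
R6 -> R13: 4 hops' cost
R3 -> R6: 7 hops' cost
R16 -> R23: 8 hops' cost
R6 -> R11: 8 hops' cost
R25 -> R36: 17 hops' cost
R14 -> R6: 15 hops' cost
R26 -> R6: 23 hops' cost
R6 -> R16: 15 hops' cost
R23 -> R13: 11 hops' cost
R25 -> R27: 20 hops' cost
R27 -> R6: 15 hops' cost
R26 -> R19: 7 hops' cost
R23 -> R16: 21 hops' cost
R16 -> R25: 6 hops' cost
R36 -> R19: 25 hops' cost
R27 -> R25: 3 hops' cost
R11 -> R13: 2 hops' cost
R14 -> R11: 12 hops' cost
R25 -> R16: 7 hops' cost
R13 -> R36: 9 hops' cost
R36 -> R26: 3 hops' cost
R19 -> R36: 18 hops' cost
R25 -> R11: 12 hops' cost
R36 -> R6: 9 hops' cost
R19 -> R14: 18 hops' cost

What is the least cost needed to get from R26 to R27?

51 hops' cost

Shortest distances from R26:
R26: 0
R19: 7  (via R26)
R13: 22  (via R19)
R6: 23  (via R26)
R14: 25  (via R19)
R36: 25  (via R19)
R16: 25  (via R13)
R25: 31  (via R16)
R11: 31  (via R6)
R23: 33  (via R16)
R27: 51  (via R25)
Shortest route: R26 → R19 → R13 → R16 → R25 → R27 = 51 hops' cost.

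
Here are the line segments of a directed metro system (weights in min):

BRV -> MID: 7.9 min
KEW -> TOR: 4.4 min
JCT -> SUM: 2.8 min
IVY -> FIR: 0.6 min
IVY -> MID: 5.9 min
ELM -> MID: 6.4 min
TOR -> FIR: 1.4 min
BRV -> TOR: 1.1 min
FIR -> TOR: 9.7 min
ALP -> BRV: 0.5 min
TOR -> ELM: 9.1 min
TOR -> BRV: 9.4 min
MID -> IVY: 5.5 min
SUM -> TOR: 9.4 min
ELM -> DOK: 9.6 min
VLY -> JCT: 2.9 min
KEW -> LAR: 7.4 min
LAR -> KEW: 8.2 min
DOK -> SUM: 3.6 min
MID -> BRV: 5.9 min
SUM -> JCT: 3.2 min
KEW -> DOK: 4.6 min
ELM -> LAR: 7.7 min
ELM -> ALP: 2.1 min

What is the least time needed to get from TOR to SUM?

Shortest distances from TOR:
TOR: 0
FIR: 1.4  (via TOR)
ELM: 9.1  (via TOR)
BRV: 9.4  (via TOR)
ALP: 11.2  (via ELM)
MID: 15.5  (via ELM)
LAR: 16.8  (via ELM)
DOK: 18.7  (via ELM)
IVY: 21  (via MID)
SUM: 22.3  (via DOK)
Shortest route: TOR–ELM–DOK–SUM = 22.3 min.

22.3 min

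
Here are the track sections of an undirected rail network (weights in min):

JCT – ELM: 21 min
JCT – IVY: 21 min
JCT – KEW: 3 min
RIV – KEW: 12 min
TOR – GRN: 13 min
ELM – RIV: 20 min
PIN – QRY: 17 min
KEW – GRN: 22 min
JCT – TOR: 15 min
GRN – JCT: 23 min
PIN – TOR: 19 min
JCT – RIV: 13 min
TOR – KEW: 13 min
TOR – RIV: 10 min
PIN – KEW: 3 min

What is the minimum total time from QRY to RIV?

Running Dijkstra from QRY:
QRY: 0
PIN: 17  (via QRY)
KEW: 20  (via PIN)
JCT: 23  (via KEW)
RIV: 32  (via KEW)
Shortest route: QRY–PIN–KEW–RIV = 32 min.

32 min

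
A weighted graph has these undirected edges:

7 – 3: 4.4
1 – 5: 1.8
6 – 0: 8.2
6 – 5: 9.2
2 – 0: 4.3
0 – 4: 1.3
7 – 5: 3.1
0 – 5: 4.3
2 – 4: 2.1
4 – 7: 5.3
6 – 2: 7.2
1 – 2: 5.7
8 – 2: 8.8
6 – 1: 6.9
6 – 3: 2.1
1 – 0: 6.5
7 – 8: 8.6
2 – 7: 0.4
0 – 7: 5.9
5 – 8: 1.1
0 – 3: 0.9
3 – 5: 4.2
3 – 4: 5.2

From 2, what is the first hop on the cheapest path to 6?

4

Compare a few routes:
2–4–0–3–6: 2.1+1.3+0.9+2.1 = 6.4
2–7–3–6: 0.4+4.4+2.1 = 6.9
Cheapest is 2–4–0–3–6 at 6.4.
So from 2 the first move is to 4.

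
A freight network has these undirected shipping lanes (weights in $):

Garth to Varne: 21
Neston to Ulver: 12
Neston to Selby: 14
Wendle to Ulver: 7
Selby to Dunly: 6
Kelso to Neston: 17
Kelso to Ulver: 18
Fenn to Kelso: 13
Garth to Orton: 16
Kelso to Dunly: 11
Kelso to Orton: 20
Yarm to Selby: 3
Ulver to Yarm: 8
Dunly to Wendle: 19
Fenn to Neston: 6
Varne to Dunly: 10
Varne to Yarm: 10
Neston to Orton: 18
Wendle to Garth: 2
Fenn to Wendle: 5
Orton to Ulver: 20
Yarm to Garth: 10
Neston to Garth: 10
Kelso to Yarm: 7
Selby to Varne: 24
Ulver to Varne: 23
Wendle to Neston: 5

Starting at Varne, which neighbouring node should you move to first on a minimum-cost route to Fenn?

Yarm

Enumerating some paths:
Varne - Yarm - Garth - Wendle - Fenn: 10+10+2+5 = 27
Varne - Garth - Wendle - Fenn: 21+2+5 = 28
Cheapest is Varne - Yarm - Garth - Wendle - Fenn at $27.
So from Varne the first move is to Yarm.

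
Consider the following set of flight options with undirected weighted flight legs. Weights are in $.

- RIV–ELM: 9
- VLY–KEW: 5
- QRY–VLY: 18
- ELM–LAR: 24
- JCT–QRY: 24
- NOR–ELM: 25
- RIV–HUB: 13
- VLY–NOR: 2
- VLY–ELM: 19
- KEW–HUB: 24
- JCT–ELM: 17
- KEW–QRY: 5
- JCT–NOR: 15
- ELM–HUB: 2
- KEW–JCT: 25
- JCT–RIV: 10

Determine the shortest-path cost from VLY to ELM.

$19

Shortest distances from VLY:
VLY: 0
NOR: 2  (via VLY)
KEW: 5  (via VLY)
QRY: 10  (via KEW)
JCT: 17  (via NOR)
ELM: 19  (via VLY)
Shortest route: VLY–ELM = $19.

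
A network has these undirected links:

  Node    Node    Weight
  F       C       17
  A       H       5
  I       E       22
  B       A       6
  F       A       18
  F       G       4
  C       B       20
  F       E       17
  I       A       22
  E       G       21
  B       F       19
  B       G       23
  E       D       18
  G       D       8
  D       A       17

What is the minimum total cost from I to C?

Shortest distances from I:
I: 0
A: 22  (via I)
E: 22  (via I)
H: 27  (via A)
B: 28  (via A)
D: 39  (via A)
F: 39  (via E)
G: 43  (via E)
C: 48  (via B)
Shortest route: I → A → B → C = 48.

48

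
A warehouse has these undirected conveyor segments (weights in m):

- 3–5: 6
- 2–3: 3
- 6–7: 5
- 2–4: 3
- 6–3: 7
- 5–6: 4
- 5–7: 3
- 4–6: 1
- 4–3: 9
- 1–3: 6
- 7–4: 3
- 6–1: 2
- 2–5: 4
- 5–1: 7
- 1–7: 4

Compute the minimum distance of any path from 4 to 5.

5 m

Enumerating some paths:
4 - 6 - 5: 1+4 = 5
4 - 7 - 5: 3+3 = 6
Cheapest is 4 - 6 - 5 at 5 m.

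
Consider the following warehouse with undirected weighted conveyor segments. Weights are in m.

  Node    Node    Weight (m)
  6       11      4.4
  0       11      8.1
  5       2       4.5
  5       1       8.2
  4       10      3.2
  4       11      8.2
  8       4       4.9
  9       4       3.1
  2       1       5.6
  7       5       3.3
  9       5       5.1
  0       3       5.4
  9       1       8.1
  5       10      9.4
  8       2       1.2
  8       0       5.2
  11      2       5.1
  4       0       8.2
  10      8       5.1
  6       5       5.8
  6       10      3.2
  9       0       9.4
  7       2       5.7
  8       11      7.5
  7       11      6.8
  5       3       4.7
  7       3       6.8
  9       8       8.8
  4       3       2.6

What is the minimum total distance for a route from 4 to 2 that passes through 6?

Shortest 4→6: 4–10–6 = 6.4
Shortest 6→2: 6–11–2 = 9.5
Total via 6: 6.4 + 9.5 = 15.9 m.

15.9 m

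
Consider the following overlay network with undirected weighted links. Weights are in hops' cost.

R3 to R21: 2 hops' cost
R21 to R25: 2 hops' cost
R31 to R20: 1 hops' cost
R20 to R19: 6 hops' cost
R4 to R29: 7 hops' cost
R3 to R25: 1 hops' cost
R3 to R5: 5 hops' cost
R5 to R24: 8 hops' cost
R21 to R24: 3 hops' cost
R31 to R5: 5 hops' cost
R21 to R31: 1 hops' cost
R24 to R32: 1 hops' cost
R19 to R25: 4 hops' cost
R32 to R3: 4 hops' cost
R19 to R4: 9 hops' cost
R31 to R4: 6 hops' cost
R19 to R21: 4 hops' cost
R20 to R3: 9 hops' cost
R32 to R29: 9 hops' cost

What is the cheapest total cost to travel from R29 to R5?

Running Dijkstra from R29:
R29: 0
R4: 7  (via R29)
R32: 9  (via R29)
R24: 10  (via R32)
R31: 13  (via R4)
R3: 13  (via R32)
R21: 13  (via R24)
R20: 14  (via R31)
R25: 14  (via R3)
R19: 16  (via R4)
R5: 18  (via R24)
Shortest route: R29–R32–R24–R5 = 18 hops' cost.

18 hops' cost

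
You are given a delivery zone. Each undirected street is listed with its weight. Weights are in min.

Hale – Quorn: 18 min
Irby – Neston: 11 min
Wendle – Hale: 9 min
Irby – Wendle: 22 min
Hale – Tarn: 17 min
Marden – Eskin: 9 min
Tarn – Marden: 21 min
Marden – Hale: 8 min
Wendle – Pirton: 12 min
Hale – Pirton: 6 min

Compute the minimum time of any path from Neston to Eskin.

Candidate routes:
Neston - Irby - Wendle - Hale - Tarn - Marden - Eskin: 11+22+9+17+21+9 = 89
Neston - Irby - Wendle - Pirton - Hale - Tarn - Marden - Eskin: 11+22+12+6+17+21+9 = 98
Neston - Irby - Wendle - Pirton - Hale - Marden - Eskin: 11+22+12+6+8+9 = 68
Neston - Irby - Wendle - Hale - Marden - Eskin: 11+22+9+8+9 = 59
The minimum is 59 min via Neston - Irby - Wendle - Hale - Marden - Eskin.

59 min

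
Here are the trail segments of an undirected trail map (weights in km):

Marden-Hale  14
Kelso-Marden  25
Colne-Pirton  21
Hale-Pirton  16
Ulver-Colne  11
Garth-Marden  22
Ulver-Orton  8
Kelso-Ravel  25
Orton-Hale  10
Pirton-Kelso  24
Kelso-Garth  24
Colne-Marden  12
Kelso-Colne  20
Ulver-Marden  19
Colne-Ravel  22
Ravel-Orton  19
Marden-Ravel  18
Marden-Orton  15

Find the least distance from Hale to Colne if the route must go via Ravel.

51 km

Shortest Hale→Ravel: Hale → Orton → Ravel = 29
Shortest Ravel→Colne: Ravel → Colne = 22
Total via Ravel: 29 + 22 = 51 km.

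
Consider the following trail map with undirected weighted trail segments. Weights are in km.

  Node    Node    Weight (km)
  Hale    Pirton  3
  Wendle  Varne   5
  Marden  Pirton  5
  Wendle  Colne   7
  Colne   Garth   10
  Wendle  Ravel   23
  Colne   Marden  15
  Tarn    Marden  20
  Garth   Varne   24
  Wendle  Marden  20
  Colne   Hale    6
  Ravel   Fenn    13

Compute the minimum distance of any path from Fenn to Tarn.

Running Dijkstra from Fenn:
Fenn: 0
Ravel: 13  (via Fenn)
Wendle: 36  (via Ravel)
Varne: 41  (via Wendle)
Colne: 43  (via Wendle)
Hale: 49  (via Colne)
Pirton: 52  (via Hale)
Garth: 53  (via Colne)
Marden: 56  (via Wendle)
Tarn: 76  (via Marden)
Shortest route: Fenn → Ravel → Wendle → Marden → Tarn = 76 km.

76 km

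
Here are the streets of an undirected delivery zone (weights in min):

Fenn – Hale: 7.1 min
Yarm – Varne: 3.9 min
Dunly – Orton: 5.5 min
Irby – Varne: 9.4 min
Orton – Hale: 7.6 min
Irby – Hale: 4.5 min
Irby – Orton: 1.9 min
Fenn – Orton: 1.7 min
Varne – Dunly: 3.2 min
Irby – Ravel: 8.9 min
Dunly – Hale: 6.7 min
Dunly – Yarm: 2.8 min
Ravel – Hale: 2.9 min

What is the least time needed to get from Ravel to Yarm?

12.4 min

Settle nodes by increasing distance from Ravel:
Ravel: 0
Hale: 2.9  (via Ravel)
Irby: 7.4  (via Hale)
Orton: 9.3  (via Irby)
Dunly: 9.6  (via Hale)
Fenn: 10  (via Hale)
Yarm: 12.4  (via Dunly)
Shortest route: Ravel → Hale → Dunly → Yarm = 12.4 min.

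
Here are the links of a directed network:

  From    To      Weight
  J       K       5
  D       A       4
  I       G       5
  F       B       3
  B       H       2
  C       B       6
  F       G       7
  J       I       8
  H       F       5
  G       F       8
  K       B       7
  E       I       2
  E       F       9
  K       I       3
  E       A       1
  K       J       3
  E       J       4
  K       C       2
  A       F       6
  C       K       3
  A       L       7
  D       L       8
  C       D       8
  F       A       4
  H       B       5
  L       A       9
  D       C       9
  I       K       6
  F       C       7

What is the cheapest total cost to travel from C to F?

Settle nodes by increasing distance from C:
C: 0
K: 3  (via C)
B: 6  (via C)
I: 6  (via K)
J: 6  (via K)
D: 8  (via C)
H: 8  (via B)
G: 11  (via I)
A: 12  (via D)
F: 13  (via H)
Shortest route: C–B–H–F = 13.

13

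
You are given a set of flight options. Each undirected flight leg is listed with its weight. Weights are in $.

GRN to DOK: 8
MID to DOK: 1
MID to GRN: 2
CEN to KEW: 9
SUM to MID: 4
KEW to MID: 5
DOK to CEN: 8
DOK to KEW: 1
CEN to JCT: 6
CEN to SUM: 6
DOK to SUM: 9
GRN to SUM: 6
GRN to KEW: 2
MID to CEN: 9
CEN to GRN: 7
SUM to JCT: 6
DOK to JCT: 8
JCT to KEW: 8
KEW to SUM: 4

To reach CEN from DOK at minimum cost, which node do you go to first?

Enumerating some paths:
DOK → CEN: 8 = 8
DOK → KEW → GRN → CEN: 1+2+7 = 10
DOK → MID → GRN → CEN: 1+2+7 = 10
DOK → KEW → CEN: 1+9 = 10
The minimum is $8 via DOK → CEN.
So from DOK the first move is to CEN.

CEN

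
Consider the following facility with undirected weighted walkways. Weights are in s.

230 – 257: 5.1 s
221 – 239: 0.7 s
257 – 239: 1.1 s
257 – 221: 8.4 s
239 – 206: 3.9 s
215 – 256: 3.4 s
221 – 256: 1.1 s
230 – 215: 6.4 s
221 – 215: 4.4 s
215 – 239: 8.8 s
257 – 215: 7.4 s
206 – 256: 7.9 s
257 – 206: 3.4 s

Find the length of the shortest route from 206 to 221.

Candidate routes:
206 - 239 - 221: 3.9+0.7 = 4.6
206 - 256 - 221: 7.9+1.1 = 9
206 - 257 - 239 - 221: 3.4+1.1+0.7 = 5.2
Cheapest is 206 - 239 - 221 at 4.6 s.

4.6 s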